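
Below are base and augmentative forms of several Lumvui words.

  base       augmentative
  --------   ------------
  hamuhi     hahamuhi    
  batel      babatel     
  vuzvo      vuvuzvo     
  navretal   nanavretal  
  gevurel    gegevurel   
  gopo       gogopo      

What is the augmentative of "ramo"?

Every pair shown (hamuhi → hahamuhi, batel → babatel, vuzvo → vuvuzvo, …) follows the same rule: repeat the first consonant+vowel as a prefix.
So ramo → raramo.

raramo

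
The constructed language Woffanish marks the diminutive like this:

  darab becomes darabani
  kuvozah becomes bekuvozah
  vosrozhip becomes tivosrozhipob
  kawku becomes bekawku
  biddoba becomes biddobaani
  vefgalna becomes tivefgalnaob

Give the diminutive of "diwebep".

diwebepani

vefgalna and biddoba both end in -a yet inflect differently (tivefgalnaob, biddobaani), so the final letter is not what conditions the rule; the first letter is.
"diwebep" begins with d-. The one such stem in the data (darab → darabani) adds -ani, so the same rule applies.
The other patterns: stems beginning with v- add ti- … -ob around the stem; stems beginning with k- add the prefix be-.
So diwebep → diwebepani.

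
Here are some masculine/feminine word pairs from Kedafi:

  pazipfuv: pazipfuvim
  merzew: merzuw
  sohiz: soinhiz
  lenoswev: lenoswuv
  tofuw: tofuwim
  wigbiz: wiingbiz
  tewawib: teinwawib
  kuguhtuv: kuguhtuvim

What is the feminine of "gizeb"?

gizub

pazipfuv and lenoswev both end in -v yet inflect differently (pazipfuvim, lenoswuv), so the final letter is not what conditions the rule; the last vowel is.
"gizeb" has last vowel 'e'. The stems whose last vowel is 'e' (lenoswev → lenoswuv, merzew → merzuw) change the last vowel to 'u'.
The other patterns: stems whose last vowel is 'i' insert -in- after the first vowel; stems whose last vowel is 'u' add -im.
So gizeb → gizub.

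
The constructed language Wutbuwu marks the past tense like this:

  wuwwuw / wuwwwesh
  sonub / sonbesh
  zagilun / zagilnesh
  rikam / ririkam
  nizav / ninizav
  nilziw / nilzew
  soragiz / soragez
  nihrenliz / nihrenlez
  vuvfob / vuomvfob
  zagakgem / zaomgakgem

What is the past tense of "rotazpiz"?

wuwwuw and nilziw both end in -w yet inflect differently (wuwwwesh, nilzew), so the final letter is not what conditions the rule; the last vowel is.
"rotazpiz" has last vowel 'i'. The stems whose last vowel is 'i' (nilziw → nilzew, soragiz → soragez, nihrenliz → nihrenlez) change the last vowel to 'e'.
So rotazpiz → rotazpez.

rotazpez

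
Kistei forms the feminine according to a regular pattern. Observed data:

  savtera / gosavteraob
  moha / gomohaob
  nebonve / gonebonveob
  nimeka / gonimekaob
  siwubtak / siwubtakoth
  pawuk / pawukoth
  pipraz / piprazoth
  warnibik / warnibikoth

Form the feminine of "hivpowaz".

hivpowazoth

savtera and siwubtak both have last vowel 'a' yet inflect differently (gosavteraob, siwubtakoth), so the last vowel is not what conditions the rule; whether the stem ends in a vowel or a consonant is.
"hivpowaz" ends in a consonant. The stems ending in a consonant (siwubtak → siwubtakoth, pawuk → pawukoth, pipraz → piprazoth) add -oth.
The other pattern: stems ending in a vowel add go- … -ob around the stem.
So hivpowaz → hivpowazoth.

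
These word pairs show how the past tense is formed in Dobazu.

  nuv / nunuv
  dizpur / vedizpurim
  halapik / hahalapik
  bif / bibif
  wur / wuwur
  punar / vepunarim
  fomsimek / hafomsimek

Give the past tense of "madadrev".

hamadadrev

wur and dizpur both end in -r yet inflect differently (wuwur, vedizpurim), so the final letter is not what conditions the rule; the number of vowels is.
"madadrev" has 3 vowels. The stems with 3 vowels (halapik → hahalapik, fomsimek → hafomsimek) add the prefix ha-.
The other patterns: stems with 1 vowel repeat the first consonant+vowel as a prefix; stems with 2 vowels add ve- … -im around the stem.
So madadrev → hamadadrev.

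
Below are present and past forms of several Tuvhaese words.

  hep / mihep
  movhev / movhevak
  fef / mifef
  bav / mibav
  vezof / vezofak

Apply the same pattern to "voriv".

movhev and bav both end in -v yet inflect differently (movhevak, mibav), so the final letter is not what conditions the rule; the number of vowels is.
"voriv" has 2 vowels. The stems with 2 vowels (movhev → movhevak, vezof → vezofak) add -ak.
The other pattern: stems with 1 vowel add the prefix mi-.
So voriv → vorivak.

vorivak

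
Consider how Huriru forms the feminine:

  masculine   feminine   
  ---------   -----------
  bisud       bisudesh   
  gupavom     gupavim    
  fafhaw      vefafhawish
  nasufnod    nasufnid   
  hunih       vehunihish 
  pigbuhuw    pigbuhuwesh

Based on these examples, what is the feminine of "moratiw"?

bisud and nasufnod both end in -d yet inflect differently (bisudesh, nasufnid), so the final letter is not what conditions the rule; the last vowel is.
"moratiw" has last vowel 'i'. The one such stem in the data (hunih → vehunihish) adds ve- … -ish around the stem, so the same rule applies.
The other patterns: stems whose last vowel is 'u' add -esh; stems whose last vowel is 'o' change the last vowel to 'i'.
So moratiw → vemoratiwish.

vemoratiwish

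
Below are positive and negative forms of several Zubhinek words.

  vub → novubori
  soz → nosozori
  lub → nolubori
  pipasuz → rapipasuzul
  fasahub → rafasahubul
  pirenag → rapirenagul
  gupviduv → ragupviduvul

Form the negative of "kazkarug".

rakazkarugul

soz and pipasuz both end in -z yet inflect differently (nosozori, rapipasuzul), so the final letter is not what conditions the rule; the number of vowels is.
"kazkarug" has 3 vowels. The stems with 3 vowels (pipasuz → rapipasuzul, fasahub → rafasahubul, pirenag → rapirenagul) add ra- … -ul around the stem.
So kazkarug → rakazkarugul.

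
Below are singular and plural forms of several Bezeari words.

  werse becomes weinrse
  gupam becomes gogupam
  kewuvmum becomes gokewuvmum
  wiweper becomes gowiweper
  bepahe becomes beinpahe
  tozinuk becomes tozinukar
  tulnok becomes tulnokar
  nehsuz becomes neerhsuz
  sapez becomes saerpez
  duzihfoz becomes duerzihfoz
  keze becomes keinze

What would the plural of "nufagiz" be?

"nufagiz" ends in -z. The stems ending in -z (nehsuz → neerhsuz, sapez → saerpez, duzihfoz → duerzihfoz) insert -er- after the first vowel.
The other patterns: stems ending in -k add -ar; stems ending in -e insert -in- after the first vowel; stems ending in -m or -r add the prefix go-.
So nufagiz → nuerfagiz.

nuerfagiz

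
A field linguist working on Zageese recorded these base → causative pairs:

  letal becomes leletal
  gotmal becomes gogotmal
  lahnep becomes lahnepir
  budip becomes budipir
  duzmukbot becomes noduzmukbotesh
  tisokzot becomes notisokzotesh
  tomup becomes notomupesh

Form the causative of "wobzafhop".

nowobzafhopesh

lahnep and tomup both end in -p yet inflect differently (lahnepir, notomupesh), so the final letter is not what conditions the rule; the last vowel is.
"wobzafhop" has last vowel 'o'. The stems whose last vowel is 'o' (duzmukbot → noduzmukbotesh, tisokzot → notisokzotesh) add no- … -esh around the stem.
So wobzafhop → nowobzafhopesh.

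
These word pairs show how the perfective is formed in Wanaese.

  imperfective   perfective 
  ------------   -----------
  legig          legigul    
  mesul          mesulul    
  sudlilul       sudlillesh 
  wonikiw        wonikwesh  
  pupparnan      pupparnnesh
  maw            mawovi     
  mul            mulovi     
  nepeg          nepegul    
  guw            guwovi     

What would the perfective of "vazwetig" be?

vazwetgesh

mul and mesul both end in -l yet inflect differently (mulovi, mesulul), so the final letter is not what conditions the rule; the number of vowels is.
"vazwetig" has 3 vowels. The stems with 3 vowels (wonikiw → wonikwesh, pupparnan → pupparnnesh, sudlilul → sudlillesh) delete the last vowel and add -esh.
So vazwetig → vazwetgesh.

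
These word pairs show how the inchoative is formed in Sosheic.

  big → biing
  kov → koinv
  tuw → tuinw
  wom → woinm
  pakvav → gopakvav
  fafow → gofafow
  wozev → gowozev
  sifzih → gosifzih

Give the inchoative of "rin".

riinn

"rin" has 1 vowel. The stems with 1 vowel (big → biing, kov → koinv, tuw → tuinw) insert -in- after the first vowel.
The other pattern: stems with 2 vowels add the prefix go-.
So rin → riinn.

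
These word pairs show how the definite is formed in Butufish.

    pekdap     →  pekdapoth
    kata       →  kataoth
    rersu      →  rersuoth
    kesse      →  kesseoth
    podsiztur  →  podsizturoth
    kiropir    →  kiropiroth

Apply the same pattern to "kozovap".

kozovapoth

Every pair shown (pekdap → pekdapoth, kata → kataoth, rersu → rersuoth, …) follows the same rule: add -oth.
So kozovap → kozovapoth.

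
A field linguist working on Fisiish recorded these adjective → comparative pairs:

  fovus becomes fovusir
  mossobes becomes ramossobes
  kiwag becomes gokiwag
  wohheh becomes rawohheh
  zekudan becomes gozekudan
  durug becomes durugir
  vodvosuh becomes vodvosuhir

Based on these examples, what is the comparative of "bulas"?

gobulas

kiwag and durug both end in -g yet inflect differently (gokiwag, durugir), so the final letter is not what conditions the rule; the last vowel is.
"bulas" has last vowel 'a'. The stems whose last vowel is 'a' (zekudan → gozekudan, kiwag → gokiwag) add the prefix go-.
The other patterns: stems whose last vowel is 'u' add -ir; stems whose last vowel is 'e' add the prefix ra-.
So bulas → gobulas.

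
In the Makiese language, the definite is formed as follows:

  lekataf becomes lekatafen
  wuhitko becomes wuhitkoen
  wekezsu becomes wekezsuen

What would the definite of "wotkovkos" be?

Every pair shown (lekataf → lekatafen, wuhitko → wuhitkoen, wekezsu → wekezsuen) follows the same rule: add -en.
So wotkovkos → wotkovkosen.

wotkovkosen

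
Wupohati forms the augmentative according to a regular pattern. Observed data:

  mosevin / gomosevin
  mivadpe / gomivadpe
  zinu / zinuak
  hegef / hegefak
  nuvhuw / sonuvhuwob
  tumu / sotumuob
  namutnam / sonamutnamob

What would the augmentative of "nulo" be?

sonuloob

zinu and tumu both end in -u yet inflect differently (zinuak, sotumuob), so the final letter is not what conditions the rule; the first letter is.
"nulo" begins with n-. The stems beginning with n- (nuvhuw → sonuvhuwob, namutnam → sonamutnamob) add so- … -ob around the stem.
The other patterns: stems beginning with m- add the prefix go-; stems beginning with h- or z- add -ak.
So nulo → sonuloob.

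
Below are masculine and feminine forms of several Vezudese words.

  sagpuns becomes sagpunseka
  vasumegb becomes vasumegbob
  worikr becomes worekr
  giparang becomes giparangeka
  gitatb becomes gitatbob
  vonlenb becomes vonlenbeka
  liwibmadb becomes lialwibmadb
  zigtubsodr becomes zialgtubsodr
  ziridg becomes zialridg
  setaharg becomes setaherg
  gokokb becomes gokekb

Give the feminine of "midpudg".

mialdpudg

"midpudg" has second-to-last letter 'd'. The stems whose second-to-last letter is 'd' (zigtubsodr → zialgtubsodr, ziridg → zialridg, liwibmadb → lialwibmadb) insert -al- after the first vowel.
The other patterns: stems whose second-to-last letter is 'k' or 'r' change the last vowel to 'e'; stems whose second-to-last letter is 'n' add -eka; stems whose second-to-last letter is 'g' or 't' add -ob.
So midpudg → mialdpudg.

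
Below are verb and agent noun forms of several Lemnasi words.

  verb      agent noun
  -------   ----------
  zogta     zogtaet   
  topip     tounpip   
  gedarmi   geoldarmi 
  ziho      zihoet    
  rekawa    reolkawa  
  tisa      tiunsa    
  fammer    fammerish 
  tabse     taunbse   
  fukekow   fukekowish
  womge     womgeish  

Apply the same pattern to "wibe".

tabse and womge both end in -e yet inflect differently (taunbse, womgeish), so the final letter is not what conditions the rule; the first letter is.
"wibe" begins with w-. The one such stem in the data (womge → womgeish) adds -ish, so the same rule applies.
The other patterns: stems beginning with t- insert -un- after the first vowel; stems beginning with z- add -et; stems beginning with g- or r- insert -ol- after the first vowel.
So wibe → wibeish.

wibeish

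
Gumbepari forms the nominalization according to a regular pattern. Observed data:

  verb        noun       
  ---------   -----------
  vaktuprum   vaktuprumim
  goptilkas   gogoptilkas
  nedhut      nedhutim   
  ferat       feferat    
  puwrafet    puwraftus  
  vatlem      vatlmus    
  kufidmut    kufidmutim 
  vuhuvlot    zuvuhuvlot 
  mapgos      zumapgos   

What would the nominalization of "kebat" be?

nedhut and puwrafet both end in -t yet inflect differently (nedhutim, puwraftus), so the final letter is not what conditions the rule; the last vowel is.
"kebat" has last vowel 'a'. The stems whose last vowel is 'a' (goptilkas → gogoptilkas, ferat → feferat) repeat the first consonant+vowel as a prefix.
So kebat → kekebat.

kekebat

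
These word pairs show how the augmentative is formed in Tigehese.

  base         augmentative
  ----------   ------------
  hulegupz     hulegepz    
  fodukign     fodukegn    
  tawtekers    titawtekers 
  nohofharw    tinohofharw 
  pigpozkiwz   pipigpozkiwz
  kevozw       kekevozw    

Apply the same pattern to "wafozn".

wawafozn

hulegupz and pigpozkiwz both end in -z yet inflect differently (hulegepz, pipigpozkiwz), so the final letter is not what conditions the rule; the second-to-last letter is.
"wafozn" has second-to-last letter 'z'. The one such stem in the data (kevozw → kekevozw) repeats the first consonant+vowel as a prefix (as does pigpozkiwz), so the same rule applies.
The other patterns: stems whose second-to-last letter is 'g' or 'p' change the last vowel to 'e'; stems whose second-to-last letter is 'r' add the prefix ti-.
So wafozn → wawafozn.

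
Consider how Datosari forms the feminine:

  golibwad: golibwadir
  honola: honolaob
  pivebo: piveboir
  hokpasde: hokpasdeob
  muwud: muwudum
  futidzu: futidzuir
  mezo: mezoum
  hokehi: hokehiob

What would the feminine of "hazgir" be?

mezo and pivebo both end in -o yet inflect differently (mezoum, piveboir), so the final letter is not what conditions the rule; the first letter is.
"hazgir" begins with h-. The stems beginning with h- (honola → honolaob, hokpasde → hokpasdeob, hokehi → hokehiob) add -ob.
The other patterns: stems beginning with m- add -um; stems beginning with f-, g- or p- add -ir.
So hazgir → hazgirob.

hazgirob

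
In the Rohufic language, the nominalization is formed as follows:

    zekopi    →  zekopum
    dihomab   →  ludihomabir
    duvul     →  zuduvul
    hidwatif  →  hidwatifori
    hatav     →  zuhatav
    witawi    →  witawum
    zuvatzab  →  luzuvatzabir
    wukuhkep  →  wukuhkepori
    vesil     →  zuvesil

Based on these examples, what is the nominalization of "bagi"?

bagum

zuvatzab and hatav both have last vowel 'a' yet inflect differently (luzuvatzabir, zuhatav), so the last vowel is not what conditions the rule; the final letter is.
"bagi" ends in -i. The stems ending in -i (zekopi → zekopum, witawi → witawum) drop the final letter and add -um.
The other patterns: stems ending in -b add lu- … -ir around the stem; stems ending in -l or -v add the prefix zu-; stems ending in -f or -p add -ori.
So bagi → bagum.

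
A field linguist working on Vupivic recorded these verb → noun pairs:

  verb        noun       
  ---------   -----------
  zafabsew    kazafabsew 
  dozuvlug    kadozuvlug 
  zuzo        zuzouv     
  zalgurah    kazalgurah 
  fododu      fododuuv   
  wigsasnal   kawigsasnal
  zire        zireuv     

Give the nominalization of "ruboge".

zire and zafabsew both have last vowel 'e' yet inflect differently (zireuv, kazafabsew), so the last vowel is not what conditions the rule; whether the stem ends in a vowel or a consonant is.
"ruboge" ends in a vowel. The stems ending in a vowel (fododu → fododuuv, zuzo → zuzouv, zire → zireuv) add -uv.
So ruboge → rubogeuv.

rubogeuv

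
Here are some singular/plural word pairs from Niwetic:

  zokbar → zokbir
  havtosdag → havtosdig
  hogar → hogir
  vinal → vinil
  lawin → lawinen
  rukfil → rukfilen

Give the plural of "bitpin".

"bitpin" has last vowel 'i'. The stems whose last vowel is 'i' (lawin → lawinen, rukfil → rukfilen) add -en.
The other pattern: stems whose last vowel is 'a' change the last vowel to 'i'.
So bitpin → bitpinen.

bitpinen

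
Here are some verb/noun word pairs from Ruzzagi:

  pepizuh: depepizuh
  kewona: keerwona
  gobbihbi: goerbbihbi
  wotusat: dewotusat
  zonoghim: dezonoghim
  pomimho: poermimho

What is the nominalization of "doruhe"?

gobbihbi and zonoghim both have last vowel 'i' yet inflect differently (goerbbihbi, dezonoghim), so the last vowel is not what conditions the rule; whether the stem ends in a vowel or a consonant is.
"doruhe" ends in a vowel. The stems ending in a vowel (kewona → keerwona, pomimho → poermimho, gobbihbi → goerbbihbi) insert -er- after the first vowel.
The other pattern: stems ending in a consonant add the prefix de-.
So doruhe → doerruhe.

doerruhe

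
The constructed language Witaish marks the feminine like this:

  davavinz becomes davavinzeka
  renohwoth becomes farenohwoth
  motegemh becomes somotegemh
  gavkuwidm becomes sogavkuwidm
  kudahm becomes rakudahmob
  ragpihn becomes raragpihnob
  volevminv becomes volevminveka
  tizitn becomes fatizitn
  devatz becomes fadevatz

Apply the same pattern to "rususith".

farususith

"rususith" has second-to-last letter 't'. The stems whose second-to-last letter is 't' (renohwoth → farenohwoth, tizitn → fatizitn, devatz → fadevatz) add the prefix fa-.
The other patterns: stems whose second-to-last letter is 'h' add ra- … -ob around the stem; stems whose second-to-last letter is 'd' or 'm' add the prefix so-; stems whose second-to-last letter is 'n' add -eka.
So rususith → farususith.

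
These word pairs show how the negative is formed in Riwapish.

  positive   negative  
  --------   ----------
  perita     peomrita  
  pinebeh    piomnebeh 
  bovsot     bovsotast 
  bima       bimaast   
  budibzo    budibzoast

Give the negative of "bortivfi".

perita and bima both end in -a yet inflect differently (peomrita, bimaast), so the final letter is not what conditions the rule; the first letter is.
"bortivfi" begins with b-. The stems beginning with b- (bovsot → bovsotast, bima → bimaast, budibzo → budibzoast) add -ast.
The other pattern: stems beginning with p- insert -om- after the first vowel.
So bortivfi → bortivfiast.

bortivfiast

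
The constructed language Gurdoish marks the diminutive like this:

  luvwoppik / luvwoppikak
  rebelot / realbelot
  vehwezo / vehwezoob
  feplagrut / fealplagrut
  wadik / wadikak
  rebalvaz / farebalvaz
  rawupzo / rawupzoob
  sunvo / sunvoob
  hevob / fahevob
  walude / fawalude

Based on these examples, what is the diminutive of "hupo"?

hupoob

rebelot and rawupzo both have last vowel 'o' yet inflect differently (realbelot, rawupzoob), so the last vowel is not what conditions the rule; the final letter is.
"hupo" ends in -o. The stems ending in -o (rawupzo → rawupzoob, vehwezo → vehwezoob, sunvo → sunvoob) add -ob.
So hupo → hupoob.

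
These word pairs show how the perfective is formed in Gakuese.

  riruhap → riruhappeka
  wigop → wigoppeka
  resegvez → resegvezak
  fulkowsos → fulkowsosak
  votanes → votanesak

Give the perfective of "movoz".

movozak

"movoz" ends in -z. The one such stem in the data (resegvez → resegvezak) adds -ak, so the same rule applies.
So movoz → movozak.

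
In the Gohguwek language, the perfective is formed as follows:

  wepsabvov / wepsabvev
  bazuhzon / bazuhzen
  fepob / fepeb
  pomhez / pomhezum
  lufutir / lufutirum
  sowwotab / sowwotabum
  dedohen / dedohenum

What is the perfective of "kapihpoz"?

kapihpez

fepob and sowwotab both end in -b yet inflect differently (fepeb, sowwotabum), so the final letter is not what conditions the rule; the last vowel is.
"kapihpoz" has last vowel 'o'. The stems whose last vowel is 'o' (wepsabvov → wepsabvev, bazuhzon → bazuhzen, fepob → fepeb) change the last vowel to 'e'.
So kapihpoz → kapihpez.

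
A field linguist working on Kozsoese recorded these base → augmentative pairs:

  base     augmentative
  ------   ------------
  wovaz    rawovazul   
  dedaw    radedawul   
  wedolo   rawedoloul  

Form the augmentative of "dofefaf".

Every pair shown (wovaz → rawovazul, dedaw → radedawul, wedolo → rawedoloul) follows the same rule: add ra- … -ul around the stem.
So dofefaf → radofefaful.

radofefaful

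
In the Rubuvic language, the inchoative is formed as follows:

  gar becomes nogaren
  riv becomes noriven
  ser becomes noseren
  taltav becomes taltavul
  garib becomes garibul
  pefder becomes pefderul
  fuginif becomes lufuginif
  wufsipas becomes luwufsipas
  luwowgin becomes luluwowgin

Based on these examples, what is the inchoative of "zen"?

nozenen

riv and taltav both end in -v yet inflect differently (noriven, taltavul), so the final letter is not what conditions the rule; the number of vowels is.
"zen" has 1 vowel. The stems with 1 vowel (gar → nogaren, riv → noriven, ser → noseren) add no- … -en around the stem.
The other patterns: stems with 2 vowels add -ul; stems with 3 vowels add the prefix lu-.
So zen → nozenen.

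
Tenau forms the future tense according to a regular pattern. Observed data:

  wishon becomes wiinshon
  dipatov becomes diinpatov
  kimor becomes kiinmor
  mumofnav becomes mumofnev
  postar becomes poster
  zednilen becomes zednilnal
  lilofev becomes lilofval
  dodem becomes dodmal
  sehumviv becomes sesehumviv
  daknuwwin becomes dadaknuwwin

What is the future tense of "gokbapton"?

"gokbapton" has last vowel 'o'. The stems whose last vowel is 'o' (wishon → wiinshon, dipatov → diinpatov, kimor → kiinmor) insert -in- after the first vowel.
So gokbapton → goinkbapton.

goinkbapton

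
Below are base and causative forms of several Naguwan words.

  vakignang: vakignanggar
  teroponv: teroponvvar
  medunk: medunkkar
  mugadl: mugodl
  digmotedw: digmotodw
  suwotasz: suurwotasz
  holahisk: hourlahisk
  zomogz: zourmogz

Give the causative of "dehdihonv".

"dehdihonv" has second-to-last letter 'n'. The stems whose second-to-last letter is 'n' (vakignang → vakignanggar, teroponv → teroponvvar, medunk → medunkkar) double the final consonant and add -ar.
The other patterns: stems whose second-to-last letter is 'd' change the last vowel to 'o'; stems whose second-to-last letter is 'g' or 's' insert -ur- after the first vowel.
So dehdihonv → dehdihonvvar.

dehdihonvvar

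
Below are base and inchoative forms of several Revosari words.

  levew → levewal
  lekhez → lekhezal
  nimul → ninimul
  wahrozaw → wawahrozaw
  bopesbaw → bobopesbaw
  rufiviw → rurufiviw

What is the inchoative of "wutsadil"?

wuwutsadil

levew and wahrozaw both end in -w yet inflect differently (levewal, wawahrozaw), so the final letter is not what conditions the rule; the last vowel is.
"wutsadil" has last vowel 'i'. The one such stem in the data (rufiviw → rurufiviw) repeats the first consonant+vowel as a prefix (as do nimul, wahrozaw), so the same rule applies.
The other pattern: stems whose last vowel is 'e' add -al.
So wutsadil → wuwutsadil.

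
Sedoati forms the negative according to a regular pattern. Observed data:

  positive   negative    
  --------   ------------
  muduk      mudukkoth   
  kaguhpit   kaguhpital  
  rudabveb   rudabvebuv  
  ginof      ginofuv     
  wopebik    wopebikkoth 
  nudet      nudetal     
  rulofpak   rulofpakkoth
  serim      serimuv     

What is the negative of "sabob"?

"sabob" ends in -b. The one such stem in the data (rudabveb → rudabvebuv) adds -uv, so the same rule applies.
So sabob → sabobuv.

sabobuv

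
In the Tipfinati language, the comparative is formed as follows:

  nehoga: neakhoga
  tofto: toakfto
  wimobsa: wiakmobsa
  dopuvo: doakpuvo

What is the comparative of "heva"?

heakva

Every pair shown (nehoga → neakhoga, tofto → toakfto, wimobsa → wiakmobsa, …) follows the same rule: insert -ak- after the first vowel.
So heva → heakva.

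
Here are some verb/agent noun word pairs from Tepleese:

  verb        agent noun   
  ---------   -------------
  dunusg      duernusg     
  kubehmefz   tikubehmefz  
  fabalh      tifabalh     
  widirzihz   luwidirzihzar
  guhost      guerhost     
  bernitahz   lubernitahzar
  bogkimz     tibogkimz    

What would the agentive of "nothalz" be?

widirzihz and bogkimz both end in -z yet inflect differently (luwidirzihzar, tibogkimz), so the final letter is not what conditions the rule; the second-to-last letter is.
"nothalz" has second-to-last letter 'l'. The one such stem in the data (fabalh → tifabalh) adds the prefix ti-, so the same rule applies.
The other patterns: stems whose second-to-last letter is 'h' add lu- … -ar around the stem; stems whose second-to-last letter is 's' insert -er- after the first vowel.
So nothalz → tinothalz.

tinothalz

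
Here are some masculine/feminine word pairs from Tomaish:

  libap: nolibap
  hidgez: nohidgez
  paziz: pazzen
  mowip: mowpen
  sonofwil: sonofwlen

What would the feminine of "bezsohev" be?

paziz and hidgez both end in -z yet inflect differently (pazzen, nohidgez), so the final letter is not what conditions the rule; the last vowel is.
"bezsohev" has last vowel 'e'. The one such stem in the data (hidgez → nohidgez) adds the prefix no-, so the same rule applies.
So bezsohev → nobezsohev.

nobezsohev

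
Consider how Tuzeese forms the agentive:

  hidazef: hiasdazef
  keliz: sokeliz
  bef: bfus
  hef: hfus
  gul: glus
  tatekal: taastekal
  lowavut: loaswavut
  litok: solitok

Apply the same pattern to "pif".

pfus

bef and hidazef both end in -f yet inflect differently (bfus, hiasdazef), so the final letter is not what conditions the rule; the number of vowels is.
"pif" has 1 vowel. The stems with 1 vowel (bef → bfus, gul → glus, hef → hfus) delete the last vowel and add -us.
So pif → pfus.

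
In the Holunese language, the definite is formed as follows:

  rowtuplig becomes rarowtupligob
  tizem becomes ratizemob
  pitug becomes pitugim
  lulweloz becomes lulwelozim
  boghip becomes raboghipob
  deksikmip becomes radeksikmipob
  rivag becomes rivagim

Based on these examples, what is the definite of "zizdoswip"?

razizdoswipob

rowtuplig and pitug both end in -g yet inflect differently (rarowtupligob, pitugim), so the final letter is not what conditions the rule; the last vowel is.
"zizdoswip" has last vowel 'i'. The stems whose last vowel is 'i' (deksikmip → radeksikmipob, rowtuplig → rarowtupligob, boghip → raboghipob) add ra- … -ob around the stem.
So zizdoswip → razizdoswipob.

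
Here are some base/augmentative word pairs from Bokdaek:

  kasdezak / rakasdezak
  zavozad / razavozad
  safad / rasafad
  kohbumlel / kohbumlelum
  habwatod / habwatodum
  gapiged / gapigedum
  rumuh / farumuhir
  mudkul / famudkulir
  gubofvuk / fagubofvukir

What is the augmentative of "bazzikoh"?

bazzikohum

zavozad and habwatod both end in -d yet inflect differently (razavozad, habwatodum), so the final letter is not what conditions the rule; the last vowel is.
"bazzikoh" has last vowel 'o'. The one such stem in the data (habwatod → habwatodum) adds -um, so the same rule applies.
So bazzikoh → bazzikohum.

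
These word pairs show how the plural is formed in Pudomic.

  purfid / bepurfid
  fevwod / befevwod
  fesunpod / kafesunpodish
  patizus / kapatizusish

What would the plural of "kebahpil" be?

kakebahpilish

purfid and fesunpod both end in -d yet inflect differently (bepurfid, kafesunpodish), so the final letter is not what conditions the rule; the number of vowels is.
"kebahpil" has 3 vowels. The stems with 3 vowels (fesunpod → kafesunpodish, patizus → kapatizusish) add ka- … -ish around the stem.
The other pattern: stems with 2 vowels add the prefix be-.
So kebahpil → kakebahpilish.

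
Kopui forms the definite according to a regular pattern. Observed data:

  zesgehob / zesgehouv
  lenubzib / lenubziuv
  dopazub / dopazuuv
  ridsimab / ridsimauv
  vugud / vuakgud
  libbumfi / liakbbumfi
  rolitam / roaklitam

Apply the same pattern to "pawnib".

dopazub and vugud both have last vowel 'u' yet inflect differently (dopazuuv, vuakgud), so the last vowel is not what conditions the rule; the final letter is.
"pawnib" ends in -b. The stems ending in -b (zesgehob → zesgehouv, lenubzib → lenubziuv, dopazub → dopazuuv) drop the final letter and add -uv.
The other pattern: stems ending in -d, -i or -m insert -ak- after the first vowel.
So pawnib → pawniuv.

pawniuv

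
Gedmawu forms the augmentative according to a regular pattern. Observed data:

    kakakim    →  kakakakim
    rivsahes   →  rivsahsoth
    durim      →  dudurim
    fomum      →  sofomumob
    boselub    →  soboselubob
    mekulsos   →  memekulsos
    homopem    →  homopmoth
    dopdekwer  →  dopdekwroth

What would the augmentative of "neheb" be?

homopem and fomum both end in -m yet inflect differently (homopmoth, sofomumob), so the final letter is not what conditions the rule; the last vowel is.
"neheb" has last vowel 'e'. The stems whose last vowel is 'e' (rivsahes → rivsahsoth, homopem → homopmoth, dopdekwer → dopdekwroth) delete the last vowel and add -oth.
So neheb → nehboth.

nehboth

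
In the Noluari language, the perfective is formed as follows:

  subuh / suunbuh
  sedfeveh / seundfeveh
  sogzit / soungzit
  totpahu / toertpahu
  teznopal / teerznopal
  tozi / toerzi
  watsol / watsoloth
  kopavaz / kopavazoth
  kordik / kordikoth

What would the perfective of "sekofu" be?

teznopal and watsol both end in -l yet inflect differently (teerznopal, watsoloth), so the final letter is not what conditions the rule; the first letter is.
"sekofu" begins with s-. The stems beginning with s- (subuh → suunbuh, sedfeveh → seundfeveh, sogzit → soungzit) insert -un- after the first vowel.
The other patterns: stems beginning with t- insert -er- after the first vowel; stems beginning with k- or w- add -oth.
So sekofu → seunkofu.

seunkofu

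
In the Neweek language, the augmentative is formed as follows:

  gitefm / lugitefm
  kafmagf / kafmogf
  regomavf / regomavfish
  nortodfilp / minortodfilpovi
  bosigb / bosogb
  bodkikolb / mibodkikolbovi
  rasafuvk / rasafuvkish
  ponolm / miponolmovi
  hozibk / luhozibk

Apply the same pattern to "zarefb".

luzarefb

bosigb and bodkikolb both end in -b yet inflect differently (bosogb, mibodkikolbovi), so the final letter is not what conditions the rule; the second-to-last letter is.
"zarefb" has second-to-last letter 'f'. The one such stem in the data (gitefm → lugitefm) adds the prefix lu-, so the same rule applies.
So zarefb → luzarefb.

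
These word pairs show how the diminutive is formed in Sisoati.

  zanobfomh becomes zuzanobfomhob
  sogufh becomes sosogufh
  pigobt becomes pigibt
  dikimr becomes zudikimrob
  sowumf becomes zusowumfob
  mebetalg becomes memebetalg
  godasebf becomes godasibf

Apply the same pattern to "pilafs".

godasebf and sowumf both end in -f yet inflect differently (godasibf, zusowumfob), so the final letter is not what conditions the rule; the second-to-last letter is.
"pilafs" has second-to-last letter 'f'. The one such stem in the data (sogufh → sosogufh) repeats the first consonant+vowel as a prefix (as does mebetalg), so the same rule applies.
The other patterns: stems whose second-to-last letter is 'b' change the last vowel to 'i'; stems whose second-to-last letter is 'm' add zu- … -ob around the stem.
So pilafs → pipilafs.

pipilafs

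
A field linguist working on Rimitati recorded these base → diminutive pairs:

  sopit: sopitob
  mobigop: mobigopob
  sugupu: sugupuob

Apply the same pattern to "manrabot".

Every pair shown (sopit → sopitob, mobigop → mobigopob, sugupu → sugupuob) follows the same rule: add -ob.
So manrabot → manrabotob.

manrabotob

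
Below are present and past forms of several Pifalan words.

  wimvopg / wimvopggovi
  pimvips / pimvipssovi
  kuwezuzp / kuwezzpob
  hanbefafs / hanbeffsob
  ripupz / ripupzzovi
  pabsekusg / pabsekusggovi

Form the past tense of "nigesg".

"nigesg" has second-to-last letter 's'. The one such stem in the data (pabsekusg → pabsekusggovi) doubles the final consonant and adds -ovi (as do wimvopg, ripupz), so the same rule applies.
The other pattern: stems whose second-to-last letter is 'f' or 'z' delete the last vowel and add -ob.
So nigesg → nigesggovi.

nigesggovi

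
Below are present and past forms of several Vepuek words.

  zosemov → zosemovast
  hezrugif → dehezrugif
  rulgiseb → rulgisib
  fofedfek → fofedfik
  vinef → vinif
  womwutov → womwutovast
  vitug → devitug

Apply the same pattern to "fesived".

fesivid

vinef and hezrugif both end in -f yet inflect differently (vinif, dehezrugif), so the final letter is not what conditions the rule; the last vowel is.
"fesived" has last vowel 'e'. The stems whose last vowel is 'e' (vinef → vinif, fofedfek → fofedfik, rulgiseb → rulgisib) change the last vowel to 'i'.
So fesived → fesivid.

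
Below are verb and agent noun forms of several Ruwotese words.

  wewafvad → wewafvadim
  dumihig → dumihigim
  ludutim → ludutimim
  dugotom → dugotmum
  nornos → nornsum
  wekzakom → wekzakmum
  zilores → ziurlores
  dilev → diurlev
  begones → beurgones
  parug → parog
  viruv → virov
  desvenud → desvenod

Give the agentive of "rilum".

ludutim and dugotom both end in -m yet inflect differently (ludutimim, dugotmum), so the final letter is not what conditions the rule; the last vowel is.
"rilum" has last vowel 'u'. The stems whose last vowel is 'u' (parug → parog, viruv → virov, desvenud → desvenod) change the last vowel to 'o'.
The other patterns: stems whose last vowel is 'a' or 'i' add -im; stems whose last vowel is 'o' delete the last vowel and add -um; stems whose last vowel is 'e' insert -ur- after the first vowel.
So rilum → rilom.

rilom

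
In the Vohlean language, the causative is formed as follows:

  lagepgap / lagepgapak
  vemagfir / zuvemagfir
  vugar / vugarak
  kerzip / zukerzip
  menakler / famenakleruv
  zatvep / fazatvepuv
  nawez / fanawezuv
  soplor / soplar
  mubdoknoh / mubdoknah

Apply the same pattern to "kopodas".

kopodasak

menakler and vemagfir both end in -r yet inflect differently (famenakleruv, zuvemagfir), so the final letter is not what conditions the rule; the last vowel is.
"kopodas" has last vowel 'a'. The stems whose last vowel is 'a' (lagepgap → lagepgapak, vugar → vugarak) add -ak.
So kopodas → kopodasak.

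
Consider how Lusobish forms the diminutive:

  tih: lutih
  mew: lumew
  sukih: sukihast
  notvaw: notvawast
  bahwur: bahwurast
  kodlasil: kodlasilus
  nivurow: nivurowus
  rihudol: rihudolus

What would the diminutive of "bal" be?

"bal" has 1 vowel. The stems with 1 vowel (tih → lutih, mew → lumew) add the prefix lu-.
The other patterns: stems with 2 vowels add -ast; stems with 3 vowels add -us.
So bal → lubal.

lubal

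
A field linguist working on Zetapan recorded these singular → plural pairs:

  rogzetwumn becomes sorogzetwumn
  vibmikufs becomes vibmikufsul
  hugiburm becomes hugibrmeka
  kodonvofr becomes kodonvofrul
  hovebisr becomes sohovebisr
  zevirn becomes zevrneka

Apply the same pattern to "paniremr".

sopaniremr

zevirn and rogzetwumn both end in -n yet inflect differently (zevrneka, sorogzetwumn), so the final letter is not what conditions the rule; the second-to-last letter is.
"paniremr" has second-to-last letter 'm'. The one such stem in the data (rogzetwumn → sorogzetwumn) adds the prefix so-, so the same rule applies.
So paniremr → sopaniremr.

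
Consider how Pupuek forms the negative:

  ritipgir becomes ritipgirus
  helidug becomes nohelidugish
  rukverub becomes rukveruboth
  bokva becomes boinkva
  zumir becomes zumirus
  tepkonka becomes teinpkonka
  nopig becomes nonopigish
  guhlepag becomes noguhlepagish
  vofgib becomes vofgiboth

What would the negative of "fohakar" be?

"fohakar" ends in -r. The stems ending in -r (ritipgir → ritipgirus, zumir → zumirus) add -us.
The other patterns: stems ending in -b add -oth; stems ending in -a insert -in- after the first vowel; stems ending in -g add no- … -ish around the stem.
So fohakar → fohakarus.

fohakarus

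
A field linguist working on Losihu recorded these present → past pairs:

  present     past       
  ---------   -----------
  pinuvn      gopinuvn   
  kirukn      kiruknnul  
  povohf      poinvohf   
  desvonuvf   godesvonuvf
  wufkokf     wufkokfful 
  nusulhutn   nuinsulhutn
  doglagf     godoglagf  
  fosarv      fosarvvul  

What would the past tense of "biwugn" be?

doglagf and povohf both end in -f yet inflect differently (godoglagf, poinvohf), so the final letter is not what conditions the rule; the second-to-last letter is.
"biwugn" has second-to-last letter 'g'. The one such stem in the data (doglagf → godoglagf) adds the prefix go-, so the same rule applies.
So biwugn → gobiwugn.

gobiwugn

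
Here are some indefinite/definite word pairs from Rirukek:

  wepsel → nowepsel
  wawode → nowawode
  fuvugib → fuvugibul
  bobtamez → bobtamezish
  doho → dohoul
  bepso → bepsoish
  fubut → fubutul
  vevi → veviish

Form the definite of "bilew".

doho and bepso both end in -o yet inflect differently (dohoul, bepsoish), so the final letter is not what conditions the rule; the first letter is.
"bilew" begins with b-. The stems beginning with b- (bobtamez → bobtamezish, bepso → bepsoish) add -ish.
So bilew → bilewish.

bilewish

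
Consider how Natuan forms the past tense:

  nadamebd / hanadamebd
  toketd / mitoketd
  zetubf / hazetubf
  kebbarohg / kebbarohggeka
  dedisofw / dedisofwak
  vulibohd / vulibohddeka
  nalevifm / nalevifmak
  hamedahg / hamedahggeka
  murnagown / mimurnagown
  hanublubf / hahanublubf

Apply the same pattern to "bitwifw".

bitwifwak

toketd and nadamebd both end in -d yet inflect differently (mitoketd, hanadamebd), so the final letter is not what conditions the rule; the second-to-last letter is.
"bitwifw" has second-to-last letter 'f'. The stems whose second-to-last letter is 'f' (dedisofw → dedisofwak, nalevifm → nalevifmak) add -ak.
So bitwifw → bitwifwak.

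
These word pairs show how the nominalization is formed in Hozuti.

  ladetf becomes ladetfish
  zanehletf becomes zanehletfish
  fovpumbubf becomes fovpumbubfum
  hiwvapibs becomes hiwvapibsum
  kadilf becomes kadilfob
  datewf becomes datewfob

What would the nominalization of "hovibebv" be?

hovibebvum

"hovibebv" has second-to-last letter 'b'. The stems whose second-to-last letter is 'b' (fovpumbubf → fovpumbubfum, hiwvapibs → hiwvapibsum) add -um.
The other patterns: stems whose second-to-last letter is 't' add -ish; stems whose second-to-last letter is 'l' or 'w' add -ob.
So hovibebv → hovibebvum.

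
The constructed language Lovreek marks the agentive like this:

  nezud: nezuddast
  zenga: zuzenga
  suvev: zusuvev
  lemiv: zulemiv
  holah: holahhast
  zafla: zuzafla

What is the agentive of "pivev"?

zupivev

zenga and holah both have last vowel 'a' yet inflect differently (zuzenga, holahhast), so the last vowel is not what conditions the rule; the final letter is.
"pivev" ends in -v. The stems ending in -v (lemiv → zulemiv, suvev → zusuvev) add the prefix zu-.
The other pattern: stems ending in -d or -h double the final consonant and add -ast.
So pivev → zupivev.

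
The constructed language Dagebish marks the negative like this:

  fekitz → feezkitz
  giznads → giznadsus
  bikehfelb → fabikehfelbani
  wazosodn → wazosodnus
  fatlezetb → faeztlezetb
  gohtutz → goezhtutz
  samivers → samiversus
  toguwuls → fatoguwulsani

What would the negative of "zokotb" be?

zoezkotb

fatlezetb and bikehfelb both end in -b yet inflect differently (faeztlezetb, fabikehfelbani), so the final letter is not what conditions the rule; the second-to-last letter is.
"zokotb" has second-to-last letter 't'. The stems whose second-to-last letter is 't' (fekitz → feezkitz, fatlezetb → faeztlezetb, gohtutz → goezhtutz) insert -ez- after the first vowel.
So zokotb → zoezkotb.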